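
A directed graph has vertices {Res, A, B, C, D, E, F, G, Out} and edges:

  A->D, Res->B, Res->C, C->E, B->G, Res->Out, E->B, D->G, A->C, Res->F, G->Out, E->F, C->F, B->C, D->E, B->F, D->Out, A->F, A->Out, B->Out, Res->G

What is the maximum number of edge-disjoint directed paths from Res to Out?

Assign every edge capacity 1; by Menger, the answer equals the max flow.
Path Res→Out (+1); total 1.
Path Res→B→Out (+1); total 2.
Path Res→G→Out (+1); total 3.
No residual Res→Out path; max flow = 3.
Certifying cut of size 3: {B→Out, G→Out, Res→Out}.

3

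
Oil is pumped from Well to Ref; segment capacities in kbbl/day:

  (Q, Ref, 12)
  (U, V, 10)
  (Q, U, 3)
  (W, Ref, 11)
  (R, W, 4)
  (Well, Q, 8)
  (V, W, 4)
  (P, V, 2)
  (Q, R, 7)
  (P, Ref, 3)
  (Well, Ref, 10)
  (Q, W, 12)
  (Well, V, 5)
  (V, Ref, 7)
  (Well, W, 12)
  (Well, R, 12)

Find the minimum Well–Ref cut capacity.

Augment Well→Ref: bottleneck 10, flow now 10.
Augment Well→Q→Ref: bottleneck 8, flow now 18.
Augment Well→V→Ref: bottleneck 5, flow now 23.
Augment Well→W→Ref: bottleneck 11, flow now 34.
No augmenting path remains; maximum flow = 34.
By max-flow min-cut, the minimum cut capacity equals the max flow.
In the residual graph, reachable from Well: {Well, R, W}.
Min-cut edges: Well→Q (8), Well→V (5), Well→Ref (10), W→Ref (11); capacity 8 + 5 + 10 + 11 = 34.

34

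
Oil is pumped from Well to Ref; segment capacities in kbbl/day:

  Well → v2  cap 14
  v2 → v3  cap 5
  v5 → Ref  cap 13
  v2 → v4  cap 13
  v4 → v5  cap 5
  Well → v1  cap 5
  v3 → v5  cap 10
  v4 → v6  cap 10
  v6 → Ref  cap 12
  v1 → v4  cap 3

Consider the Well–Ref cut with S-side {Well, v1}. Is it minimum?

Given cut capacity: 14 + 3 = 17.
Augment Well→v1→v4→v5→Ref: bottleneck 3, flow now 3.
Augment Well→v2→v3→v5→Ref: bottleneck 5, flow now 8.
Augment Well→v2→v4→v5→Ref: bottleneck 2, flow now 10.
Augment Well→v2→v4→v6→Ref: bottleneck 7, flow now 17.
No augmenting path remains; maximum flow = 17.
Cut capacity 17 equals the max flow, so it is a minimum cut.

Yes — it is a minimum cut (capacity 17).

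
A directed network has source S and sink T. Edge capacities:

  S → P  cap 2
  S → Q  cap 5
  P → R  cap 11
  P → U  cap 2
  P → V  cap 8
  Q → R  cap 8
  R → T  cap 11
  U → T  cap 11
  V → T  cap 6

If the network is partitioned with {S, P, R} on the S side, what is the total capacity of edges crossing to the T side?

Edges leaving {S, P, R}: S→Q (5), P→U (2), P→V (8), R→T (11).
Cut capacity = 5 + 2 + 8 + 11 = 26.

26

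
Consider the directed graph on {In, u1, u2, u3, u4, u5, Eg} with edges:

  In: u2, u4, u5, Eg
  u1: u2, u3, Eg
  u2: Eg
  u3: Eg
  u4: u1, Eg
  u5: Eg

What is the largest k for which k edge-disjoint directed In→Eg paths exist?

4

Assign every edge capacity 1; by Menger, the answer equals the max flow.
Path In→Eg (+1); total 1.
Path In→u2→Eg (+1); total 2.
Path In→u4→Eg (+1); total 3.
Path In→u5→Eg (+1); total 4.
No residual In→Eg path; max flow = 4.
Certifying cut of size 4: {In→Eg, In→u2, In→u4, In→u5}.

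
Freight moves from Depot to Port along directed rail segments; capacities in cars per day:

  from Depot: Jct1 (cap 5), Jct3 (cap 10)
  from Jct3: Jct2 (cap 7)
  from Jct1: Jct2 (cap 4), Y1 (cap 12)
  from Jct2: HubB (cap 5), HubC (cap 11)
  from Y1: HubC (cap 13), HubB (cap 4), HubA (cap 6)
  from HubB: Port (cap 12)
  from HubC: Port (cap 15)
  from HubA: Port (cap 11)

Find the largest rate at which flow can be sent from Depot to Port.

12

Augment Depot→Jct3→Jct2→HubB→Port: bottleneck 5, flow now 5.
Augment Depot→Jct3→Jct2→HubC→Port: bottleneck 2, flow now 7.
Augment Depot→Jct1→Jct2→HubC→Port: bottleneck 4, flow now 11.
Augment Depot→Jct1→Y1→HubB→Port: bottleneck 1, flow now 12.
No augmenting path remains; maximum flow = 12.
In the residual graph, reachable from Depot: {Depot, Jct3}.
Min-cut edges: Depot→Jct1 (5), Jct3→Jct2 (7); capacity 5 + 7 = 12.
This cut is saturated, so no flow can exceed 12.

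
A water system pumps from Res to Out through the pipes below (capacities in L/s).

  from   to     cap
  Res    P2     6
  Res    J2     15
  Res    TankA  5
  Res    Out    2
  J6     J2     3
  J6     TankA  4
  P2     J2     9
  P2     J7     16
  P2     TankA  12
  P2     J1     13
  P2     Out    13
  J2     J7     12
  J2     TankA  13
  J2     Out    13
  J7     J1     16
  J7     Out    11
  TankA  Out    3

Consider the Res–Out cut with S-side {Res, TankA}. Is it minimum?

Yes — it is a minimum cut (capacity 26).

Given cut capacity: 6 + 15 + 2 + 3 = 26.
Augment Res→Out: bottleneck 2, flow now 2.
Augment Res→P2→Out: bottleneck 6, flow now 8.
Augment Res→J2→Out: bottleneck 13, flow now 21.
Augment Res→TankA→Out: bottleneck 3, flow now 24.
Augment Res→J2→J7→Out: bottleneck 2, flow now 26.
No augmenting path remains; maximum flow = 26.
Cut capacity 26 equals the max flow, so it is a minimum cut.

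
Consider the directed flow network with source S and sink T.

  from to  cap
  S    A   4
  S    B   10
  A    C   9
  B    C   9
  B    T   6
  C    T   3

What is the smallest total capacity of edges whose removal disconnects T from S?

9

Augment S→B→T: bottleneck 6, flow now 6.
Augment S→A→C→T: bottleneck 3, flow now 9.
No augmenting path remains; maximum flow = 9.
By max-flow min-cut, the minimum cut capacity equals the max flow.
In the residual graph, reachable from S: {S, A, B, C}.
Min-cut edges: B→T (6), C→T (3); capacity 6 + 3 = 9.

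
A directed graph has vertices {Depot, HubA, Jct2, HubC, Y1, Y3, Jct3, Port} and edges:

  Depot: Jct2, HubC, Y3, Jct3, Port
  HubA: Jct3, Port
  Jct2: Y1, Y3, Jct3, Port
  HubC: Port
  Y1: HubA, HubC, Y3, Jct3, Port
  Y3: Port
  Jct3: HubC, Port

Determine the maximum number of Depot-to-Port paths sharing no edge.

Assign every edge capacity 1; by Menger, the answer equals the max flow.
Path Depot→Port (+1); total 1.
Path Depot→Jct2→Port (+1); total 2.
Path Depot→HubC→Port (+1); total 3.
Path Depot→Y3→Port (+1); total 4.
Path Depot→Jct3→Port (+1); total 5.
No residual Depot→Port path; max flow = 5.
Certifying cut of size 5: {Depot→HubC, Depot→Jct2, Depot→Jct3, Depot→Port, Depot→Y3}.

5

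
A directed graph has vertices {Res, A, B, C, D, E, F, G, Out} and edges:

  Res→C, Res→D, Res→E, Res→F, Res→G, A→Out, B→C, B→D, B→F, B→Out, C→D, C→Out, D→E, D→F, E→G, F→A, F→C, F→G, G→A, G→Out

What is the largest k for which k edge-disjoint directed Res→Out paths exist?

3

Assign every edge capacity 1; by Menger, the answer equals the max flow.
Path Res→C→Out (+1); total 1.
Path Res→G→Out (+1); total 2.
Path Res→F→A→Out (+1); total 3.
No residual Res→Out path; max flow = 3.
Certifying cut of size 3: {A→Out, C→Out, G→Out}.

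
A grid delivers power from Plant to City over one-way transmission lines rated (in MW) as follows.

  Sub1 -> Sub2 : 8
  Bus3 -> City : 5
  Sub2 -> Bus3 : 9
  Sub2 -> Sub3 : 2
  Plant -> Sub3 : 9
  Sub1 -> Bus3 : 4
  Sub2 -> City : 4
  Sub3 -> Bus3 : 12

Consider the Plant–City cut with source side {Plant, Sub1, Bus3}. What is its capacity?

Edges leaving {Plant, Sub1, Bus3}: Plant→Sub3 (9), Sub1→Sub2 (8), Bus3→City (5).
Cut capacity = 9 + 8 + 5 = 22.

22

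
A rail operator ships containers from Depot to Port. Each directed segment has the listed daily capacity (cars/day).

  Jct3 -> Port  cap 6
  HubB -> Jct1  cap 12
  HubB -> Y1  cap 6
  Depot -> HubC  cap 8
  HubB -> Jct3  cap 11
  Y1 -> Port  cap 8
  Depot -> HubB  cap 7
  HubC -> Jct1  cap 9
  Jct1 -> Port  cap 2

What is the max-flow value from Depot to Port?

9

Augment Depot→HubC→Jct1→Port: bottleneck 2, flow now 2.
Augment Depot→HubB→Y1→Port: bottleneck 6, flow now 8.
Augment Depot→HubB→Jct3→Port: bottleneck 1, flow now 9.
No augmenting path remains; maximum flow = 9.
In the residual graph, reachable from Depot: {Depot, HubC, Jct1}.
Min-cut edges: Depot→HubB (7), Jct1→Port (2); capacity 7 + 2 = 9.
This cut is saturated, so no flow can exceed 9.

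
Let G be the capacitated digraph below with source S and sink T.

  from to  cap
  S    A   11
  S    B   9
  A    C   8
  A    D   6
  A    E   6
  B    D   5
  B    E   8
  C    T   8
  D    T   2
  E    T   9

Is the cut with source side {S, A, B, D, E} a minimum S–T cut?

Yes — it is a minimum cut (capacity 19).

Given cut capacity: 8 + 2 + 9 = 19.
Augment S→A→C→T: bottleneck 8, flow now 8.
Augment S→A→D→T: bottleneck 2, flow now 10.
Augment S→A→E→T: bottleneck 1, flow now 11.
Augment S→B→E→T: bottleneck 8, flow now 19.
No augmenting path remains; maximum flow = 19.
Cut capacity 19 equals the max flow, so it is a minimum cut.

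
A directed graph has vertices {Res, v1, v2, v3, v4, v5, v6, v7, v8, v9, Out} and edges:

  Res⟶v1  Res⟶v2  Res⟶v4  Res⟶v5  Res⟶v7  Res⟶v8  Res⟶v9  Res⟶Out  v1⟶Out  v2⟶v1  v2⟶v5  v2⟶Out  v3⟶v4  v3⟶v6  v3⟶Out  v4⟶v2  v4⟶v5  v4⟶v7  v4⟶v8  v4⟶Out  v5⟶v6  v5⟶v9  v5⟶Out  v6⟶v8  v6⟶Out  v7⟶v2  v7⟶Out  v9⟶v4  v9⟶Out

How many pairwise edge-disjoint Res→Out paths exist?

7

Assign every edge capacity 1; by Menger, the answer equals the max flow.
Path Res→Out (+1); total 1.
Path Res→v1→Out (+1); total 2.
Path Res→v2→Out (+1); total 3.
Path Res→v4→Out (+1); total 4.
Path Res→v5→Out (+1); total 5.
Path Res→v7→Out (+1); total 6.
Path Res→v9→Out (+1); total 7.
No residual Res→Out path; max flow = 7.
Certifying cut of size 7: {Res→Out, Res→v1, Res→v2, Res→v4, Res→v5, Res→v7, Res→v9}.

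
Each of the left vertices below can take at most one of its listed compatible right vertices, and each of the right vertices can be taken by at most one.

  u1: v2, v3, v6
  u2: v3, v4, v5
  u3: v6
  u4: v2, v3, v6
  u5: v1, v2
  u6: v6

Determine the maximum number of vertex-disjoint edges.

Unit-capacity flow: source→left, listed edges, right→sink; max matching = max flow.
Augmenting path u1→v2 (+1); matched 1.
Augmenting path u2→v3 (+1); matched 2.
Augmenting path u3→v6 (+1); matched 3.
Augmenting path u5→v1 (+1); matched 4.
Augmenting path u4→v3→u2→v4 (+1); matched 5.
No augmenting path remains; maximum matching = 5.
König certificate: {u1, u2, u4, u5, v6} is a vertex cover of size 5 (every listed pair touches it), so no matching can be larger.

5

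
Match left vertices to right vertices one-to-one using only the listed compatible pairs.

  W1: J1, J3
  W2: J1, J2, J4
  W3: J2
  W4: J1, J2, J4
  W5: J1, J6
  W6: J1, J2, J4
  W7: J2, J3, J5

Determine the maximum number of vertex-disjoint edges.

6

Unit-capacity flow: source→left, listed edges, right→sink; max matching = max flow.
Augmenting path W1→J1 (+1); matched 1.
Augmenting path W2→J2 (+1); matched 2.
Augmenting path W4→J4 (+1); matched 3.
Augmenting path W5→J6 (+1); matched 4.
Augmenting path W7→J3 (+1); matched 5.
Augmenting path W6→J1→W1→J3→W7→J5 (+1); matched 6.
No augmenting path remains; maximum matching = 6.
König certificate: {W1, W5, W7, J1, J2, J4} is a vertex cover of size 6 (every listed pair touches it), so no matching can be larger.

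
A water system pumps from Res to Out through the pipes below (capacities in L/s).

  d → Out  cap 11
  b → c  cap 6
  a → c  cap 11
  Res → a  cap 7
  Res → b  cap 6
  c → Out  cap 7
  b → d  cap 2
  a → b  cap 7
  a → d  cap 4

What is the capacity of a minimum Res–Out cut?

13

Augment Res→a→c→Out: bottleneck 7, flow now 7.
Augment Res→b→d→Out: bottleneck 2, flow now 9.
Augment Res→b→c→a→d→Out: bottleneck 4, flow now 13. (uses reverse residual edge)
No augmenting path remains; maximum flow = 13.
By max-flow min-cut, the minimum cut capacity equals the max flow.
In the residual graph, reachable from Res: {Res}.
Min-cut edges: Res→a (7), Res→b (6); capacity 7 + 6 = 13.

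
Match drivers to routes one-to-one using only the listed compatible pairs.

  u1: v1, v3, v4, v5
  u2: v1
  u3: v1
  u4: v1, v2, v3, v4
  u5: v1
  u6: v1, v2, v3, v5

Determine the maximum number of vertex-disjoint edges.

Unit-capacity flow: source→left, listed edges, right→sink; max matching = max flow.
Augmenting path u1→v1 (+1); matched 1.
Augmenting path u4→v2 (+1); matched 2.
Augmenting path u6→v3 (+1); matched 3.
Augmenting path u2→v1→u1→v4 (+1); matched 4.
No augmenting path remains; maximum matching = 4.
König certificate: {u1, u4, u6, v1} is a vertex cover of size 4 (every listed pair touches it), so no matching can be larger.

4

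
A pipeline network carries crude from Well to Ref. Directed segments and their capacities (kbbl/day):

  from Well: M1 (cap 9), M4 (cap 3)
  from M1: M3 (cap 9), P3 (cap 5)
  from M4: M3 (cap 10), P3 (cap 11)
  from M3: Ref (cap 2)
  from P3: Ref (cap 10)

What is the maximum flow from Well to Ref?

10

Augment Well→M1→M3→Ref: bottleneck 2, flow now 2.
Augment Well→M1→P3→Ref: bottleneck 5, flow now 7.
Augment Well→M4→P3→Ref: bottleneck 3, flow now 10.
No augmenting path remains; maximum flow = 10.
In the residual graph, reachable from Well: {Well, M1, M3}.
Min-cut edges: Well→M4 (3), M1→P3 (5), M3→Ref (2); capacity 3 + 5 + 2 = 10.
This cut is saturated, so no flow can exceed 10.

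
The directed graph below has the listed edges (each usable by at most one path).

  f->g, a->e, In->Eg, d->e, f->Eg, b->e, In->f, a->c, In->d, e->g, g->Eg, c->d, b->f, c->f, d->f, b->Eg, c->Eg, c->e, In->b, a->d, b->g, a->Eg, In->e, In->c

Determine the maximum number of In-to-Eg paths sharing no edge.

5

Assign every edge capacity 1; by Menger, the answer equals the max flow.
Path In→Eg (+1); total 1.
Path In→b→Eg (+1); total 2.
Path In→c→Eg (+1); total 3.
Path In→f→Eg (+1); total 4.
Path In→e→g→Eg (+1); total 5.
No residual In→Eg path; max flow = 5.
Certifying cut of size 5: {In→Eg, In→b, In→c, f→Eg, g→Eg}.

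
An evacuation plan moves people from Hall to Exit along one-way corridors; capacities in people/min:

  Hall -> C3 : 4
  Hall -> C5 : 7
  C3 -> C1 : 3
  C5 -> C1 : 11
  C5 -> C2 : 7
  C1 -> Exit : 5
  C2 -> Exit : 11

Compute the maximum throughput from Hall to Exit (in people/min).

10

Augment Hall→C3→C1→Exit: bottleneck 3, flow now 3.
Augment Hall→C5→C1→Exit: bottleneck 2, flow now 5.
Augment Hall→C5→C2→Exit: bottleneck 5, flow now 10.
No augmenting path remains; maximum flow = 10.
In the residual graph, reachable from Hall: {Hall, C3}.
Min-cut edges: Hall→C5 (7), C3→C1 (3); capacity 7 + 3 = 10.
This cut is saturated, so no flow can exceed 10.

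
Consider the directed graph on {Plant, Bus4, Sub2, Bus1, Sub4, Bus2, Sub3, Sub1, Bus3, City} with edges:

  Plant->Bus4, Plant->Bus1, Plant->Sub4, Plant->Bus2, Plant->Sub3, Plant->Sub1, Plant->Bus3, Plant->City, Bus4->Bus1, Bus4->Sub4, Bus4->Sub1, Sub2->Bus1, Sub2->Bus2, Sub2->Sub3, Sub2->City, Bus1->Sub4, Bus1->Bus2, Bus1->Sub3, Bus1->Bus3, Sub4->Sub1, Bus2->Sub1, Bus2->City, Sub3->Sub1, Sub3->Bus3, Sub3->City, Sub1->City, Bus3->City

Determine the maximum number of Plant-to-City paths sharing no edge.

5

Assign every edge capacity 1; by Menger, the answer equals the max flow.
Path Plant→City (+1); total 1.
Path Plant→Bus2→City (+1); total 2.
Path Plant→Sub3→City (+1); total 3.
Path Plant→Sub1→City (+1); total 4.
Path Plant→Bus3→City (+1); total 5.
No residual Plant→City path; max flow = 5.
Certifying cut of size 5: {Bus2→City, Bus3→City, Plant→City, Sub1→City, Sub3→City}.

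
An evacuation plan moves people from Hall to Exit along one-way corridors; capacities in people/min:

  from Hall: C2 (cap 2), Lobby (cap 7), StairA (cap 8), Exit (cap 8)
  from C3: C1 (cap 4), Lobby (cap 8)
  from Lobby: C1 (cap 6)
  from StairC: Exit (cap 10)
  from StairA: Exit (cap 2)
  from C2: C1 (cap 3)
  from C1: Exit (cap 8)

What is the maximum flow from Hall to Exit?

Augment Hall→Exit: bottleneck 8, flow now 8.
Augment Hall→StairA→Exit: bottleneck 2, flow now 10.
Augment Hall→Lobby→C1→Exit: bottleneck 6, flow now 16.
Augment Hall→C2→C1→Exit: bottleneck 2, flow now 18.
No augmenting path remains; maximum flow = 18.
In the residual graph, reachable from Hall: {Hall, Lobby, StairA}.
Min-cut edges: Hall→C2 (2), Hall→Exit (8), Lobby→C1 (6), StairA→Exit (2); capacity 2 + 8 + 6 + 2 = 18.
This cut is saturated, so no flow can exceed 18.

18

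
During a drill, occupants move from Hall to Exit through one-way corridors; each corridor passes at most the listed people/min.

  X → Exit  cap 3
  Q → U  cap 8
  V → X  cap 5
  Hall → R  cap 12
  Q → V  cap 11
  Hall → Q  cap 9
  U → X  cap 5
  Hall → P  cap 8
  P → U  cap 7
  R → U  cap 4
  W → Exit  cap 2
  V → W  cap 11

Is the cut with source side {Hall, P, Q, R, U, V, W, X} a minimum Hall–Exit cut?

Given cut capacity: 2 + 3 = 5.
Augment Hall→P→U→X→Exit: bottleneck 3, flow now 3.
Augment Hall→Q→V→W→Exit: bottleneck 2, flow now 5.
No augmenting path remains; maximum flow = 5.
Cut capacity 5 equals the max flow, so it is a minimum cut.

Yes — it is a minimum cut (capacity 5).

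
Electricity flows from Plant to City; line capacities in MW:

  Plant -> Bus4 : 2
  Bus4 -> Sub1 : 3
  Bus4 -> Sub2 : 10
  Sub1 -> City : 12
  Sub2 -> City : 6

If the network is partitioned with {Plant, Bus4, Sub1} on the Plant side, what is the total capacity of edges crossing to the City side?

Edges leaving {Plant, Bus4, Sub1}: Bus4→Sub2 (10), Sub1→City (12).
Cut capacity = 10 + 12 = 22.

22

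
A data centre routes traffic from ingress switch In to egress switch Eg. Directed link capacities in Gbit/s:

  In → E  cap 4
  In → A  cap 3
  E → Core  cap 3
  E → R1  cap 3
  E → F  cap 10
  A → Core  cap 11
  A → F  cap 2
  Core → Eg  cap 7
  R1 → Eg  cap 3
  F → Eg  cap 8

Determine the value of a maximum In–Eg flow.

7

Augment In→E→Core→Eg: bottleneck 3, flow now 3.
Augment In→E→R1→Eg: bottleneck 1, flow now 4.
Augment In→A→Core→Eg: bottleneck 3, flow now 7.
No augmenting path remains; maximum flow = 7.
In the residual graph, reachable from In: {In}.
Min-cut edges: In→E (4), In→A (3); capacity 4 + 3 = 7.
This cut is saturated, so no flow can exceed 7.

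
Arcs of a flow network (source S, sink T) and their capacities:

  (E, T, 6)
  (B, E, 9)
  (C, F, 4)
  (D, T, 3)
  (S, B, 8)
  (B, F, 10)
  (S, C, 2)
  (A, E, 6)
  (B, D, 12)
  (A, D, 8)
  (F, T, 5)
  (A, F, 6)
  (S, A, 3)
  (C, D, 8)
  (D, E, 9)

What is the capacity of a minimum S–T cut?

Augment S→A→D→T: bottleneck 3, flow now 3.
Augment S→B→E→T: bottleneck 6, flow now 9.
Augment S→B→F→T: bottleneck 2, flow now 11.
Augment S→C→F→T: bottleneck 2, flow now 13.
No augmenting path remains; maximum flow = 13.
By max-flow min-cut, the minimum cut capacity equals the max flow.
In the residual graph, reachable from S: {S}.
Min-cut edges: S→A (3), S→B (8), S→C (2); capacity 3 + 8 + 2 = 13.

13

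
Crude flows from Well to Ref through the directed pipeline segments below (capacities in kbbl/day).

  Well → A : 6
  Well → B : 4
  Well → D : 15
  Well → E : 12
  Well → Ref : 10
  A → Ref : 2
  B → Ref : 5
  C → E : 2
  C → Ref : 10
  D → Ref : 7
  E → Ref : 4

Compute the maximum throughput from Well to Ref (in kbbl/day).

Augment Well→Ref: bottleneck 10, flow now 10.
Augment Well→A→Ref: bottleneck 2, flow now 12.
Augment Well→B→Ref: bottleneck 4, flow now 16.
Augment Well→D→Ref: bottleneck 7, flow now 23.
Augment Well→E→Ref: bottleneck 4, flow now 27.
No augmenting path remains; maximum flow = 27.
In the residual graph, reachable from Well: {Well, A, D, E}.
Min-cut edges: Well→B (4), Well→Ref (10), A→Ref (2), D→Ref (7), E→Ref (4); capacity 4 + 10 + 2 + 7 + 4 = 27.
This cut is saturated, so no flow can exceed 27.

27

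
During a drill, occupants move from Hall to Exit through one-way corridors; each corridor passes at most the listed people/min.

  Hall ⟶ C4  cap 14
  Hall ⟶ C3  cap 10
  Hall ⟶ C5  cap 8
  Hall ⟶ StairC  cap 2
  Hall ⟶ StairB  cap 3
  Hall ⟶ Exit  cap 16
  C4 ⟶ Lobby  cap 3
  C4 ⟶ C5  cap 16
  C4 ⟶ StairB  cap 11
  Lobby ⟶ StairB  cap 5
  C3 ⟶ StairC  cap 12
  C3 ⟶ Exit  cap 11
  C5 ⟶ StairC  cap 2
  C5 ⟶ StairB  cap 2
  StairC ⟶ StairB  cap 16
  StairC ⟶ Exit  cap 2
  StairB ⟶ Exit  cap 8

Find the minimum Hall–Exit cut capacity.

Augment Hall→Exit: bottleneck 16, flow now 16.
Augment Hall→C3→Exit: bottleneck 10, flow now 26.
Augment Hall→StairC→Exit: bottleneck 2, flow now 28.
Augment Hall→StairB→Exit: bottleneck 3, flow now 31.
Augment Hall→C4→StairB→Exit: bottleneck 5, flow now 36.
No augmenting path remains; maximum flow = 36.
By max-flow min-cut, the minimum cut capacity equals the max flow.
In the residual graph, reachable from Hall: {Hall, C4, Lobby, C5, StairC, StairB}.
Min-cut edges: Hall→C3 (10), Hall→Exit (16), StairC→Exit (2), StairB→Exit (8); capacity 10 + 16 + 2 + 8 = 36.

36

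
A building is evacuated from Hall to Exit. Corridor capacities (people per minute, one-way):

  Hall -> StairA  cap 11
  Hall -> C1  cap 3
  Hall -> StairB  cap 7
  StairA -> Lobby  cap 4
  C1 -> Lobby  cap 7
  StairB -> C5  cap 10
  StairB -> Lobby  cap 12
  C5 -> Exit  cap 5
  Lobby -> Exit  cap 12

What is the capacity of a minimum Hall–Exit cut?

Augment Hall→StairA→Lobby→Exit: bottleneck 4, flow now 4.
Augment Hall→C1→Lobby→Exit: bottleneck 3, flow now 7.
Augment Hall→StairB→C5→Exit: bottleneck 5, flow now 12.
Augment Hall→StairB→Lobby→Exit: bottleneck 2, flow now 14.
No augmenting path remains; maximum flow = 14.
By max-flow min-cut, the minimum cut capacity equals the max flow.
In the residual graph, reachable from Hall: {Hall, StairA}.
Min-cut edges: Hall→C1 (3), Hall→StairB (7), StairA→Lobby (4); capacity 3 + 7 + 4 = 14.

14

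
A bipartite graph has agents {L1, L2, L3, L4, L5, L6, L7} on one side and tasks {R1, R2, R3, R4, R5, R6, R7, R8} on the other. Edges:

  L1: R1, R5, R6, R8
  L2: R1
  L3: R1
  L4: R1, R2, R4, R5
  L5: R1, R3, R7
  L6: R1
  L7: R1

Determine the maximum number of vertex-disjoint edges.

Unit-capacity flow: source→left, listed edges, right→sink; max matching = max flow.
Augmenting path L1→R1 (+1); matched 1.
Augmenting path L4→R2 (+1); matched 2.
Augmenting path L5→R3 (+1); matched 3.
Augmenting path L2→R1→L1→R5 (+1); matched 4.
No augmenting path remains; maximum matching = 4.
König certificate: {L1, L4, L5, R1} is a vertex cover of size 4 (every listed pair touches it), so no matching can be larger.

4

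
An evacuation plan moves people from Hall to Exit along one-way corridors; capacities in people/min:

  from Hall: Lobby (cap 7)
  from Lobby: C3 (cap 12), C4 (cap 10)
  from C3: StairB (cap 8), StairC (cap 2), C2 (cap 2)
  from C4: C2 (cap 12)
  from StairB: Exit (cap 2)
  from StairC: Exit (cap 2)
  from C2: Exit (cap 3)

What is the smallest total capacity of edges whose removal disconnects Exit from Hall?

Augment Hall→Lobby→C3→StairB→Exit: bottleneck 2, flow now 2.
Augment Hall→Lobby→C3→StairC→Exit: bottleneck 2, flow now 4.
Augment Hall→Lobby→C3→C2→Exit: bottleneck 2, flow now 6.
Augment Hall→Lobby→C4→C2→Exit: bottleneck 1, flow now 7.
No augmenting path remains; maximum flow = 7.
By max-flow min-cut, the minimum cut capacity equals the max flow.
In the residual graph, reachable from Hall: {Hall}.
Min-cut edges: Hall→Lobby (7); capacity 7 = 7.

7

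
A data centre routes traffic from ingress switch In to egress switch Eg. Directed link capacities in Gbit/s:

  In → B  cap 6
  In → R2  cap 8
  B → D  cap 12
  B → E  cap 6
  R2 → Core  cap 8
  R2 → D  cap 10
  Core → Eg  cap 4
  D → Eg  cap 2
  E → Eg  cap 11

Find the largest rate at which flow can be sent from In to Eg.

Augment In→B→D→Eg: bottleneck 2, flow now 2.
Augment In→B→E→Eg: bottleneck 4, flow now 6.
Augment In→R2→Core→Eg: bottleneck 4, flow now 10.
Augment In→R2→D→B→E→Eg: bottleneck 2, flow now 12. (uses reverse residual edge)
No augmenting path remains; maximum flow = 12.
In the residual graph, reachable from In: {In, R2, Core, D}.
Min-cut edges: In→B (6), Core→Eg (4), D→Eg (2); capacity 6 + 4 + 2 = 12.
This cut is saturated, so no flow can exceed 12.

12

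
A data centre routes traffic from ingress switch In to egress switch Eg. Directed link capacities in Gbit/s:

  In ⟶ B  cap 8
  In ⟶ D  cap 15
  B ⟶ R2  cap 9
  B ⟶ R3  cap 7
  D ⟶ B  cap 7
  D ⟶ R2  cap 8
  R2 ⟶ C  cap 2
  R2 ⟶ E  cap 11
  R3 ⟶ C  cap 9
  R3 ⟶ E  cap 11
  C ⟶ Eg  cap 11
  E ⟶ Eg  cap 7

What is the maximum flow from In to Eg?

Augment In→B→R2→C→Eg: bottleneck 2, flow now 2.
Augment In→B→R2→E→Eg: bottleneck 6, flow now 8.
Augment In→D→R2→E→Eg: bottleneck 1, flow now 9.
Augment In→D→B→R3→C→Eg: bottleneck 7, flow now 16.
No augmenting path remains; maximum flow = 16.
In the residual graph, reachable from In: {In, B, D, R2, E}.
Min-cut edges: B→R3 (7), R2→C (2), E→Eg (7); capacity 7 + 2 + 7 = 16.
This cut is saturated, so no flow can exceed 16.

16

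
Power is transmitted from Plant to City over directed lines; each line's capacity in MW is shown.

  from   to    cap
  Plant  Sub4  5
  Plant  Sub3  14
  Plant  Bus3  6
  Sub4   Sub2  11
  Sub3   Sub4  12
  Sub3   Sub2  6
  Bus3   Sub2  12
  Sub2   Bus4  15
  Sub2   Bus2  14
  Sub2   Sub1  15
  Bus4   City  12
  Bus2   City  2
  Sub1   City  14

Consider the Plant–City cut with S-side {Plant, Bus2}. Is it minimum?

No — its capacity is 27, but the minimum cut has capacity 23.

Given cut capacity: 5 + 14 + 6 + 2 = 27.
Augment Plant→Sub4→Sub2→Bus4→City: bottleneck 5, flow now 5.
Augment Plant→Sub3→Sub2→Bus4→City: bottleneck 6, flow now 11.
Augment Plant→Bus3→Sub2→Bus4→City: bottleneck 1, flow now 12.
Augment Plant→Bus3→Sub2→Bus2→City: bottleneck 2, flow now 14.
Augment Plant→Bus3→Sub2→Sub1→City: bottleneck 3, flow now 17.
Augment Plant→Sub3→Sub4→Sub2→Sub1→City: bottleneck 6, flow now 23.
No augmenting path remains; maximum flow = 23.
In the residual graph, reachable from Plant: {Plant, Sub4, Sub3}.
Min-cut edges: Plant→Bus3 (6), Sub4→Sub2 (11), Sub3→Sub2 (6); capacity 6 + 11 + 6 = 23.
Cut capacity 27 exceeds the max flow 23, so it is not minimum.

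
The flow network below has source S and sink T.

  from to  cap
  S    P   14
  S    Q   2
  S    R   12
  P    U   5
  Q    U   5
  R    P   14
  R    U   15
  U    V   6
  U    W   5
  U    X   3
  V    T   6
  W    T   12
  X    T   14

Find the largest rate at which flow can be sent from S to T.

14

Augment S→P→U→V→T: bottleneck 5, flow now 5.
Augment S→Q→U→V→T: bottleneck 1, flow now 6.
Augment S→Q→U→W→T: bottleneck 1, flow now 7.
Augment S→R→U→W→T: bottleneck 4, flow now 11.
Augment S→R→U→X→T: bottleneck 3, flow now 14.
No augmenting path remains; maximum flow = 14.
In the residual graph, reachable from S: {S, P, Q, R, U}.
Min-cut edges: U→V (6), U→W (5), U→X (3); capacity 6 + 5 + 3 = 14.
This cut is saturated, so no flow can exceed 14.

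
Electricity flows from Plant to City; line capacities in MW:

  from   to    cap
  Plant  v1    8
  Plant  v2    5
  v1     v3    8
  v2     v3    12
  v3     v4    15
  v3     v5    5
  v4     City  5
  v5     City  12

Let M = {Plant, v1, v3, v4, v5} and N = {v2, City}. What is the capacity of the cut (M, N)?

Edges leaving {Plant, v1, v3, v4, v5}: Plant→v2 (5), v4→City (5), v5→City (12).
Cut capacity = 5 + 5 + 12 = 22.

22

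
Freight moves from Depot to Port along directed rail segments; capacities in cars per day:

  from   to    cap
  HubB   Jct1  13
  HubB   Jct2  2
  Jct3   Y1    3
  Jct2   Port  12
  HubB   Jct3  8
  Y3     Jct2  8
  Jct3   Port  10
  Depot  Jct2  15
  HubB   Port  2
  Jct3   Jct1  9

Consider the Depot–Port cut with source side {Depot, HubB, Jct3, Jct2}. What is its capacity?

49

Edges leaving {Depot, HubB, Jct3, Jct2}: HubB→Jct1 (13), HubB→Port (2), Jct3→Jct1 (9), Jct3→Y1 (3), Jct3→Port (10), Jct2→Port (12).
Cut capacity = 13 + 2 + 9 + 3 + 10 + 12 = 49.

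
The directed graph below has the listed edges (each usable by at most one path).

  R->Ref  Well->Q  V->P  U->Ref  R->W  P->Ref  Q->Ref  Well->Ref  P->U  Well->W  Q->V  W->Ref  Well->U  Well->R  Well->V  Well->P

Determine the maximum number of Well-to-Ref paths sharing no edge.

Assign every edge capacity 1; by Menger, the answer equals the max flow.
Path Well→Ref (+1); total 1.
Path Well→P→Ref (+1); total 2.
Path Well→Q→Ref (+1); total 3.
Path Well→R→Ref (+1); total 4.
Path Well→U→Ref (+1); total 5.
Path Well→W→Ref (+1); total 6.
No residual Well→Ref path; max flow = 6.
Certifying cut of size 6: {P→Ref, U→Ref, Well→Q, Well→R, Well→Ref, Well→W}.

6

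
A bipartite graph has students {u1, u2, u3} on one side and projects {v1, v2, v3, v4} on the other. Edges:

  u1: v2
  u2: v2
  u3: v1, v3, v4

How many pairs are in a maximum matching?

Unit-capacity flow: source→left, listed edges, right→sink; max matching = max flow.
Augmenting path u1→v2 (+1); matched 1.
Augmenting path u3→v1 (+1); matched 2.
No augmenting path remains; maximum matching = 2.
König certificate: {u3, v2} is a vertex cover of size 2 (every listed pair touches it), so no matching can be larger.

2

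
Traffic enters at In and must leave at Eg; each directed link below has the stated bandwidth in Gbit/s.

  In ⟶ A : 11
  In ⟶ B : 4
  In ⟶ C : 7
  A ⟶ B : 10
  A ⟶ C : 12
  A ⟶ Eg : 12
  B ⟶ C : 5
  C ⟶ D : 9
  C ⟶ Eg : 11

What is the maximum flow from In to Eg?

Augment In→A→Eg: bottleneck 11, flow now 11.
Augment In→C→Eg: bottleneck 7, flow now 18.
Augment In→B→C→Eg: bottleneck 4, flow now 22.
No augmenting path remains; maximum flow = 22.
In the residual graph, reachable from In: {In}.
Min-cut edges: In→A (11), In→B (4), In→C (7); capacity 11 + 4 + 7 = 22.
This cut is saturated, so no flow can exceed 22.

22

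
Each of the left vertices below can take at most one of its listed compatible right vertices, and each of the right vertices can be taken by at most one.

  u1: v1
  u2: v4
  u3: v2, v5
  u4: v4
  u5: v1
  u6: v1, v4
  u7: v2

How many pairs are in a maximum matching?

Unit-capacity flow: source→left, listed edges, right→sink; max matching = max flow.
Augmenting path u1→v1 (+1); matched 1.
Augmenting path u2→v4 (+1); matched 2.
Augmenting path u3→v2 (+1); matched 3.
Augmenting path u7→v2→u3→v5 (+1); matched 4.
No augmenting path remains; maximum matching = 4.
König certificate: {u3, u7, v1, v4} is a vertex cover of size 4 (every listed pair touches it), so no matching can be larger.

4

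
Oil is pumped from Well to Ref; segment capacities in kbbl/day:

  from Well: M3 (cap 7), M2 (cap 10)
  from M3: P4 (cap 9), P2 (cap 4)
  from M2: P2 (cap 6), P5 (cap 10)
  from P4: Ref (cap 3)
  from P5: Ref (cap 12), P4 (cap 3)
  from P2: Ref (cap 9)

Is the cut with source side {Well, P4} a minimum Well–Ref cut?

Given cut capacity: 7 + 10 + 3 = 20.
Augment Well→M3→P4→Ref: bottleneck 3, flow now 3.
Augment Well→M3→P2→Ref: bottleneck 4, flow now 7.
Augment Well→M2→P5→Ref: bottleneck 10, flow now 17.
No augmenting path remains; maximum flow = 17.
In the residual graph, reachable from Well: {Well}.
Min-cut edges: Well→M3 (7), Well→M2 (10); capacity 7 + 10 = 17.
Cut capacity 20 exceeds the max flow 17, so it is not minimum.

No — its capacity is 20, but the minimum cut has capacity 17.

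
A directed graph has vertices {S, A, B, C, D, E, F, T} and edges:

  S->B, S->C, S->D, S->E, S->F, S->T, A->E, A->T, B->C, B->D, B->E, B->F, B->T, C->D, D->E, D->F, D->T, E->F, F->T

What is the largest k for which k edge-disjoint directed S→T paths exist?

Assign every edge capacity 1; by Menger, the answer equals the max flow.
Path S→T (+1); total 1.
Path S→B→T (+1); total 2.
Path S→D→T (+1); total 3.
Path S→F→T (+1); total 4.
No residual S→T path; max flow = 4.
Certifying cut of size 4: {D→T, F→T, S→B, S→T}.

4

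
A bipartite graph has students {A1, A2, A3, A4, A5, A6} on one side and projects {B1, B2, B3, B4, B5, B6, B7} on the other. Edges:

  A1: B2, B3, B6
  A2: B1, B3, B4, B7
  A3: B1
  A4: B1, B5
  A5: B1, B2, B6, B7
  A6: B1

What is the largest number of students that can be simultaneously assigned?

5

Unit-capacity flow: source→left, listed edges, right→sink; max matching = max flow.
Augmenting path A1→B2 (+1); matched 1.
Augmenting path A2→B1 (+1); matched 2.
Augmenting path A4→B5 (+1); matched 3.
Augmenting path A5→B6 (+1); matched 4.
Augmenting path A3→B1→A2→B3 (+1); matched 5.
No augmenting path remains; maximum matching = 5.
König certificate: {A1, A2, A4, A5, B1} is a vertex cover of size 5 (every listed pair touches it), so no matching can be larger.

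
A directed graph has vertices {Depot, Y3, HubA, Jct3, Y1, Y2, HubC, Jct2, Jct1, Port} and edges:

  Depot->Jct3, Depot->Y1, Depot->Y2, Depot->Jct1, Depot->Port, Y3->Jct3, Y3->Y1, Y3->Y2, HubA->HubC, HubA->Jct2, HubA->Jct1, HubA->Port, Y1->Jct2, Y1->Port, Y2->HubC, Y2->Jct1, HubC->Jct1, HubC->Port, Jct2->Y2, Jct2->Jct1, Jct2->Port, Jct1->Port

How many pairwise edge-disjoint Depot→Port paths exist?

4

Assign every edge capacity 1; by Menger, the answer equals the max flow.
Path Depot→Port (+1); total 1.
Path Depot→Y1→Port (+1); total 2.
Path Depot→Jct1→Port (+1); total 3.
Path Depot→Y2→HubC→Port (+1); total 4.
No residual Depot→Port path; max flow = 4.
Certifying cut of size 4: {Depot→Jct1, Depot→Port, Depot→Y1, Depot→Y2}.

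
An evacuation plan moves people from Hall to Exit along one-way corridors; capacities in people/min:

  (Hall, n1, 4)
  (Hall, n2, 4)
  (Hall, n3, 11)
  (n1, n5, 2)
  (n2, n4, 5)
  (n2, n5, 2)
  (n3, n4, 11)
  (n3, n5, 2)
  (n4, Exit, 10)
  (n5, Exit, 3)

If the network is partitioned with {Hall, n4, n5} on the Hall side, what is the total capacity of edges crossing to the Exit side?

Edges leaving {Hall, n4, n5}: Hall→n1 (4), Hall→n2 (4), Hall→n3 (11), n4→Exit (10), n5→Exit (3).
Cut capacity = 4 + 4 + 11 + 10 + 3 = 32.

32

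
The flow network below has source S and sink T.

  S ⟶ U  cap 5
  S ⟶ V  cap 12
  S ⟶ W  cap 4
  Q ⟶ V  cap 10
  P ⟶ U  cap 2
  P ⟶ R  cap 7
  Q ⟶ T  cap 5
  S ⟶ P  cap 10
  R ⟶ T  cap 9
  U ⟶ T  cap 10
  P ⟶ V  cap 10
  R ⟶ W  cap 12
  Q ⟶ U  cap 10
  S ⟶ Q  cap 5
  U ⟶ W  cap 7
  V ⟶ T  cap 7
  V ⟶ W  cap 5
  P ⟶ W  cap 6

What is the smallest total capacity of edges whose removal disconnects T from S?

26

Augment S→Q→T: bottleneck 5, flow now 5.
Augment S→U→T: bottleneck 5, flow now 10.
Augment S→V→T: bottleneck 7, flow now 17.
Augment S→P→R→T: bottleneck 7, flow now 24.
Augment S→P→U→T: bottleneck 2, flow now 26.
No augmenting path remains; maximum flow = 26.
By max-flow min-cut, the minimum cut capacity equals the max flow.
In the residual graph, reachable from S: {S, P, V, W}.
Min-cut edges: S→Q (5), S→U (5), P→R (7), P→U (2), V→T (7); capacity 5 + 5 + 7 + 2 + 7 = 26.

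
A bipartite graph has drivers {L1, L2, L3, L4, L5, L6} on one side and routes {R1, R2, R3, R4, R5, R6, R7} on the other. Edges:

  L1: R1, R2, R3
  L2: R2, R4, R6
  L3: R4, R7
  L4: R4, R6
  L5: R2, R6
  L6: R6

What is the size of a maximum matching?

Unit-capacity flow: source→left, listed edges, right→sink; max matching = max flow.
Augmenting path L1→R1 (+1); matched 1.
Augmenting path L2→R2 (+1); matched 2.
Augmenting path L3→R4 (+1); matched 3.
Augmenting path L4→R6 (+1); matched 4.
Augmenting path L5→R2→L2→R4→L3→R7 (+1); matched 5.
No augmenting path remains; maximum matching = 5.
König certificate: {L1, L3, R2, R4, R6} is a vertex cover of size 5 (every listed pair touches it), so no matching can be larger.

5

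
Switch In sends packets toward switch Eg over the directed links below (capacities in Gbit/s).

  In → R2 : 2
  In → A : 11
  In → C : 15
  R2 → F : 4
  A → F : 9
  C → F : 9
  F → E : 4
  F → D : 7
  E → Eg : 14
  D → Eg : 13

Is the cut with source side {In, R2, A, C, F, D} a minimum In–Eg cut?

No — its capacity is 17, but the minimum cut has capacity 11.

Given cut capacity: 4 + 13 = 17.
Augment In→R2→F→E→Eg: bottleneck 2, flow now 2.
Augment In→A→F→E→Eg: bottleneck 2, flow now 4.
Augment In→A→F→D→Eg: bottleneck 7, flow now 11.
No augmenting path remains; maximum flow = 11.
In the residual graph, reachable from In: {In, R2, A, C, F}.
Min-cut edges: F→E (4), F→D (7); capacity 4 + 7 = 11.
Cut capacity 17 exceeds the max flow 11, so it is not minimum.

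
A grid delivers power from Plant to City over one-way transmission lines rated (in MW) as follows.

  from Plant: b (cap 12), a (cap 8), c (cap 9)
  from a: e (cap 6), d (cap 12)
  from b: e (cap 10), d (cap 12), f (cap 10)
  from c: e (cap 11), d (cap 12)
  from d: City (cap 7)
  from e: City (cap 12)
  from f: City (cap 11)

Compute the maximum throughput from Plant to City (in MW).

29

Augment Plant→a→d→City: bottleneck 7, flow now 7.
Augment Plant→a→e→City: bottleneck 1, flow now 8.
Augment Plant→b→e→City: bottleneck 10, flow now 18.
Augment Plant→b→f→City: bottleneck 2, flow now 20.
Augment Plant→c→e→City: bottleneck 1, flow now 21.
Augment Plant→c→e→b→f→City: bottleneck 8, flow now 29. (uses reverse residual edge)
No augmenting path remains; maximum flow = 29.
In the residual graph, reachable from Plant: {Plant}.
Min-cut edges: Plant→a (8), Plant→b (12), Plant→c (9); capacity 8 + 12 + 9 = 29.
This cut is saturated, so no flow can exceed 29.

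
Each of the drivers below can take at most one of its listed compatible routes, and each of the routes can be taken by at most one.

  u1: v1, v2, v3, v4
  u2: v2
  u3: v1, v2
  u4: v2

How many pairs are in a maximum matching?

Unit-capacity flow: source→left, listed edges, right→sink; max matching = max flow.
Augmenting path u1→v1 (+1); matched 1.
Augmenting path u2→v2 (+1); matched 2.
Augmenting path u3→v1→u1→v3 (+1); matched 3.
No augmenting path remains; maximum matching = 3.
König certificate: {u1, u3, v2} is a vertex cover of size 3 (every listed pair touches it), so no matching can be larger.

3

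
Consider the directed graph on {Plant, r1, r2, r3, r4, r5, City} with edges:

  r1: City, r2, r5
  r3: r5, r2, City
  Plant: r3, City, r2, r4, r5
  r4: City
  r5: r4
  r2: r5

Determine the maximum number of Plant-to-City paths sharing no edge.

3

Assign every edge capacity 1; by Menger, the answer equals the max flow.
Path Plant→City (+1); total 1.
Path Plant→r3→City (+1); total 2.
Path Plant→r4→City (+1); total 3.
No residual Plant→City path; max flow = 3.
Certifying cut of size 3: {Plant→City, Plant→r3, r4→City}.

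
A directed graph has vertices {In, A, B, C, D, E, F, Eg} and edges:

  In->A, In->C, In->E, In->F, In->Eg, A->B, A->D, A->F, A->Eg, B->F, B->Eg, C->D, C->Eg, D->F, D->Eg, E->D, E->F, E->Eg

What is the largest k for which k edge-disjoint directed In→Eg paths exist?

4

Assign every edge capacity 1; by Menger, the answer equals the max flow.
Path In→Eg (+1); total 1.
Path In→A→Eg (+1); total 2.
Path In→C→Eg (+1); total 3.
Path In→E→Eg (+1); total 4.
No residual In→Eg path; max flow = 4.
Certifying cut of size 4: {In→A, In→C, In→E, In→Eg}.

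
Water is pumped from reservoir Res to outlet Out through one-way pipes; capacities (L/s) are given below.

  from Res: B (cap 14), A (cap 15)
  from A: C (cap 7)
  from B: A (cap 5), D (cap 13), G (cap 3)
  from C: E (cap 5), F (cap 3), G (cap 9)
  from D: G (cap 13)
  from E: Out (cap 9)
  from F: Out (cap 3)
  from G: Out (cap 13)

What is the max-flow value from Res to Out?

Augment Res→B→G→Out: bottleneck 3, flow now 3.
Augment Res→A→C→E→Out: bottleneck 5, flow now 8.
Augment Res→A→C→F→Out: bottleneck 2, flow now 10.
Augment Res→B→D→G→Out: bottleneck 10, flow now 20.
No augmenting path remains; maximum flow = 20.
In the residual graph, reachable from Res: {Res, A, B, D, G}.
Min-cut edges: A→C (7), G→Out (13); capacity 7 + 13 = 20.
This cut is saturated, so no flow can exceed 20.

20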